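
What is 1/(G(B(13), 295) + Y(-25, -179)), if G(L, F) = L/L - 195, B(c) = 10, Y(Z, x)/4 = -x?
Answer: 1/522 ≈ 0.0019157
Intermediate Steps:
Y(Z, x) = -4*x (Y(Z, x) = 4*(-x) = -4*x)
G(L, F) = -194 (G(L, F) = 1 - 195 = -194)
1/(G(B(13), 295) + Y(-25, -179)) = 1/(-194 - 4*(-179)) = 1/(-194 + 716) = 1/522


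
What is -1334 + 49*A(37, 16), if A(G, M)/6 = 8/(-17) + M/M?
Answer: -20032/17 ≈ -1178.4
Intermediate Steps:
A(G, M) = 54/17 (A(G, M) = 6*(8/(-17) + M/M) = 6*(8*(-1/17) + 1) = 6*(-8/17 + 1) = 6*(9/17) = 54/17)
-1334 + 49*A(37, 16) = -1334 + 49*(54/17) = -1334 + 2646/17 = -20032/17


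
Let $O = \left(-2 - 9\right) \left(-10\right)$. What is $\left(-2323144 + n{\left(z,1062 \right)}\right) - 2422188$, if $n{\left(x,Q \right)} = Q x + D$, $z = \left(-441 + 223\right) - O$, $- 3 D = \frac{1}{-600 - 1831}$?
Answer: $- \frac{37148120723}{7293} \approx -5.0937 \cdot 10^{6}$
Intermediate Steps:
$O = 110$ ($O = \left(-11\right) \left(-10\right) = 110$)
$D = \frac{1}{7293}$ ($D = - \frac{1}{3 \left(-600 - 1831\right)} = - \frac{1}{3 \left(-2431\right)} = \left(- \frac{1}{3}\right) \left(- \frac{1}{2431}\right) = \frac{1}{7293} \approx 0.00013712$)
$z = -328$ ($z = \left(-441 + 223\right) - 110 = -218 - 110 = -328$)
$n{\left(x,Q \right)} = \frac{1}{7293} + Q x$ ($n{\left(x,Q \right)} = Q x + \frac{1}{7293} = \frac{1}{7293} + Q x$)
$\left(-2323144 + n{\left(z,1062 \right)}\right) - 2422188 = \left(-2323144 + \left(\frac{1}{7293} + 1062 \left(-328\right)\right)\right) - 2422188 = \left(-2323144 + \left(\frac{1}{7293} - 348336\right)\right) - 2422188 = \left(-2323144 - \frac{2540414447}{7293}\right) - 2422188 = - \frac{19483103639}{7293} - 2422188 = - \frac{37148120723}{7293}$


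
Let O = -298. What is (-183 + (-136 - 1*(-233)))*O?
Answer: 25628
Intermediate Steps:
(-183 + (-136 - 1*(-233)))*O = (-183 + (-136 - 1*(-233)))*(-298) = (-183 + (-136 + 233))*(-298) = (-183 + 97)*(-298) = -86*(-298) = 25628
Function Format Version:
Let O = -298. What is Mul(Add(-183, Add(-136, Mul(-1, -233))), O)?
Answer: 25628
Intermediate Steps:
Mul(Add(-183, Add(-136, Mul(-1, -233))), O) = Mul(Add(-183, Add(-136, Mul(-1, -233))), -298) = Mul(Add(-183, Add(-136, 233)), -298) = Mul(Add(-183, 97), -298) = Mul(-86, -298) = 25628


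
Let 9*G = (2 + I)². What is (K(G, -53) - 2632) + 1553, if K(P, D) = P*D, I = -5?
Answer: -1132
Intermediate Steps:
G = 1 (G = (2 - 5)²/9 = (⅑)*(-3)² = (⅑)*9 = 1)
K(P, D) = D*P
(K(G, -53) - 2632) + 1553 = (-53*1 - 2632) + 1553 = (-53 - 2632) + 1553 = -2685 + 1553 = -1132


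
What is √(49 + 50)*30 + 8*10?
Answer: 80 + 90*√11 ≈ 378.50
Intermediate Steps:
√(49 + 50)*30 + 8*10 = √99*30 + 80 = (3*√11)*30 + 80 = 90*√11 + 80 = 80 + 90*√11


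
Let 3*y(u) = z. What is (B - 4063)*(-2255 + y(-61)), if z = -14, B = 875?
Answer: 21611452/3 ≈ 7.2038e+6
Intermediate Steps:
y(u) = -14/3 (y(u) = (1/3)*(-14) = -14/3)
(B - 4063)*(-2255 + y(-61)) = (875 - 4063)*(-2255 - 14/3) = -3188*(-6779/3) = 21611452/3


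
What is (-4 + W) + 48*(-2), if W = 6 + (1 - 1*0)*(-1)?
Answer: -95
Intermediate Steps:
W = 5 (W = 6 + (1 + 0)*(-1) = 6 + 1*(-1) = 6 - 1 = 5)
(-4 + W) + 48*(-2) = (-4 + 5) + 48*(-2) = 1 - 96 = -95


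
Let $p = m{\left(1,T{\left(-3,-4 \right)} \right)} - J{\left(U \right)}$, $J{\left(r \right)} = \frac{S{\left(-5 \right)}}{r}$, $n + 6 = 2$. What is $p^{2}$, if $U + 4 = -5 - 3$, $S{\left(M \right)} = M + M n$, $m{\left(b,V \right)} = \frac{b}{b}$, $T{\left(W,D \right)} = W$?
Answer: $\frac{81}{16} \approx 5.0625$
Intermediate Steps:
$n = -4$ ($n = -6 + 2 = -4$)
$m{\left(b,V \right)} = 1$
$S{\left(M \right)} = - 3 M$ ($S{\left(M \right)} = M + M \left(-4\right) = M - 4 M = - 3 M$)
$U = -12$ ($U = -4 - 8 = -12$)
$J{\left(r \right)} = \frac{15}{r}$ ($J{\left(r \right)} = \frac{\left(-3\right) \left(-5\right)}{r} = \frac{15}{r}$)
$p = \frac{9}{4}$ ($p = 1 - \frac{15}{-12} = 1 - 15 \left(- \frac{1}{12}\right) = 1 - - \frac{5}{4} = 1 + \frac{5}{4} = \frac{9}{4} \approx 2.25$)
$p^{2} = \left(\frac{9}{4}\right)^{2} = \frac{81}{16}$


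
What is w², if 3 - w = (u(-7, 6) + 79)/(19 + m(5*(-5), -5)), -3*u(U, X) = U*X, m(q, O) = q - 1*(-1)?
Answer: 11664/25 ≈ 466.56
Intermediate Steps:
m(q, O) = 1 + q (m(q, O) = q + 1 = 1 + q)
u(U, X) = -U*X/3
w = 108/5 (w = 3 - (-⅓*(-7)*6 + 79)/(19 + (1 + 5*(-5))) = 3 - (14 + 79)/(19 + (1 - 25)) = 3 - 93/(19 - 24) = 3 - 93/(-5) = 3 - 93*(-1)/5 = 3 - 1*(-93/5) = 3 + 93/5 = 108/5 ≈ 21.600)
w² = (108/5)² = 11664/25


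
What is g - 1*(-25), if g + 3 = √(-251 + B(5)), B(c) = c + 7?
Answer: 22 + I*√239 ≈ 22.0 + 15.46*I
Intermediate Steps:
B(c) = 7 + c
g = -3 + I*√239 (g = -3 + √(-251 + (7 + 5)) = -3 + √(-251 + 12) = -3 + √(-239) = -3 + I*√239 ≈ -3.0 + 15.46*I)
g - 1*(-25) = (-3 + I*√239) - 1*(-25) = (-3 + I*√239) + 25 = 22 + I*√239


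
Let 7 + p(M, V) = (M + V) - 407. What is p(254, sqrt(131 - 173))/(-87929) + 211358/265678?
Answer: 1330500433/1668628633 - I*sqrt(42)/87929 ≈ 0.79736 - 7.3704e-5*I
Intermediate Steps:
p(M, V) = -414 + M + V (p(M, V) = -7 + ((M + V) - 407) = -7 + (-407 + M + V) = -414 + M + V)
p(254, sqrt(131 - 173))/(-87929) + 211358/265678 = (-414 + 254 + sqrt(131 - 173))/(-87929) + 211358/265678 = (-414 + 254 + sqrt(-42))*(-1/87929) + 211358*(1/265678) = (-414 + 254 + I*sqrt(42))*(-1/87929) + 15097/18977 = (-160 + I*sqrt(42))*(-1/87929) + 15097/18977 = (160/87929 - I*sqrt(42)/87929) + 15097/18977 = 1330500433/1668628633 - I*sqrt(42)/87929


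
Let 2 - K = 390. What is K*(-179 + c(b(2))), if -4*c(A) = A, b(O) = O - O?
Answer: 69452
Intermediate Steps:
b(O) = 0
c(A) = -A/4
K = -388 (K = 2 - 1*390 = 2 - 390 = -388)
K*(-179 + c(b(2))) = -388*(-179 - ¼*0) = -388*(-179 + 0) = -388*(-179) = 69452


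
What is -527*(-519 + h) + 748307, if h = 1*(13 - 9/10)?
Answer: 10154433/10 ≈ 1.0154e+6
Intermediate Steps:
h = 121/10 (h = 1*(13 - 9*⅒) = 1*(13 - 9/10) = 1*(121/10) = 121/10 ≈ 12.100)
-527*(-519 + h) + 748307 = -527*(-519 + 121/10) + 748307 = -527*(-5069/10) + 748307 = 2671363/10 + 748307 = 10154433/10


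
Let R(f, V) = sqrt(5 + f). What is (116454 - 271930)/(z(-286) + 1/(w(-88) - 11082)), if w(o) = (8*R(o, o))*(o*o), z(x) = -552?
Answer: 2486370838776386904/8827579196088323 - 79603712*I*sqrt(83)/802507199644393 ≈ 281.66 - 9.037e-7*I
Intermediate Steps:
w(o) = 8*o**2*sqrt(5 + o) (w(o) = (8*sqrt(5 + o))*(o*o) = (8*sqrt(5 + o))*o**2 = 8*o**2*sqrt(5 + o))
(116454 - 271930)/(z(-286) + 1/(w(-88) - 11082)) = (116454 - 271930)/(-552 + 1/(8*(-88)**2*sqrt(5 - 88) - 11082)) = -155476/(-552 + 1/(8*7744*sqrt(-83) - 11082)) = -155476/(-552 + 1/(8*7744*(I*sqrt(83)) - 11082)) = -155476/(-552 + 1/(61952*I*sqrt(83) - 11082)) = -155476/(-552 + 1/(-11082 + 61952*I*sqrt(83)))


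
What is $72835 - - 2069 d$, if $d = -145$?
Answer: $-227170$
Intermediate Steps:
$72835 - - 2069 d = 72835 - \left(-2069\right) \left(-145\right) = 72835 - 300005 = -227170$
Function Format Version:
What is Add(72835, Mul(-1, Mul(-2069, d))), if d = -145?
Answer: -227170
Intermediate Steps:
Add(72835, Mul(-1, Mul(-2069, d))) = Add(72835, Mul(-1, Mul(-2069, -145))) = Add(72835, Mul(-1, 300005)) = Add(72835, -300005) = -227170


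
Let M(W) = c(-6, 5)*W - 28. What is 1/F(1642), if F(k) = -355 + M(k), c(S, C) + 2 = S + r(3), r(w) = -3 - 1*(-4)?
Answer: -1/11877 ≈ -8.4196e-5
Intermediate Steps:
r(w) = 1 (r(w) = -3 + 4 = 1)
c(S, C) = -1 + S (c(S, C) = -2 + (S + 1) = -2 + (1 + S) = -1 + S)
M(W) = -28 - 7*W (M(W) = (-1 - 6)*W - 28 = -7*W - 28 = -28 - 7*W)
F(k) = -383 - 7*k (F(k) = -355 + (-28 - 7*k) = -383 - 7*k)
1/F(1642) = 1/(-383 - 7*1642) = 1/(-383 - 11494) = 1/(-11877) = -1/11877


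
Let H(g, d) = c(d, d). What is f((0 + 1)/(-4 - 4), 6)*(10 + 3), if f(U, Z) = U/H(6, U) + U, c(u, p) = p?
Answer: 91/8 ≈ 11.375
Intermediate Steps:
H(g, d) = d
f(U, Z) = 1 + U (f(U, Z) = U/U + U = 1 + U)
f((0 + 1)/(-4 - 4), 6)*(10 + 3) = (1 + (0 + 1)/(-4 - 4))*(10 + 3) = (1 + 1/(-8))*13 = (1 + 1*(-1/8))*13 = (1 - 1/8)*13 = (7/8)*13 = 91/8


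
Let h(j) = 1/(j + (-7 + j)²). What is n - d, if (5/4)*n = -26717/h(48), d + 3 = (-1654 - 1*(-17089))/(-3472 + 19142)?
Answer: -579084103873/15670 ≈ -3.6955e+7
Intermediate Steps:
d = -6315/3134 (d = -3 + (-1654 - 1*(-17089))/(-3472 + 19142) = -3 + (-1654 + 17089)/15670 = -3 + 15435*(1/15670) = -3 + 3087/3134 = -6315/3134 ≈ -2.0150)
n = -184774772/5 (n = 4*(-(1282416 + 26717*(-7 + 48)²))/5 = 4*(-26717/(1/(48 + 41²)))/5 = 4*(-26717/(1/(48 + 1681)))/5 = 4*(-26717/(1/1729))/5 = 4*(-26717/1/1729)/5 = 4*(-26717*1729)/5 = (⅘)*(-46193693) = -184774772/5 ≈ -3.6955e+7)
n - d = -184774772/5 - 1*(-6315/3134) = -184774772/5 + 6315/3134 = -579084103873/15670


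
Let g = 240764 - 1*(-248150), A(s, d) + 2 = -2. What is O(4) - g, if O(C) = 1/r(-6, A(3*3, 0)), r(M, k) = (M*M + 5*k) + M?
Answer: -4889139/10 ≈ -4.8891e+5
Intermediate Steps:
A(s, d) = -4 (A(s, d) = -2 - 2 = -4)
r(M, k) = M + M² + 5*k (r(M, k) = (M² + 5*k) + M = M + M² + 5*k)
O(C) = ⅒ (O(C) = 1/(-6 + (-6)² + 5*(-4)) = 1/(-6 + 36 - 20) = 1/10 = ⅒)
g = 488914 (g = 240764 + 248150 = 488914)
O(4) - g = ⅒ - 1*488914 = ⅒ - 488914 = -4889139/10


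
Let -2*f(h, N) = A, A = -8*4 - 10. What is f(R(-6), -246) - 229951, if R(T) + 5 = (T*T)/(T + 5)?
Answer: -229930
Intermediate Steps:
A = -42 (A = -32 - 10 = -42)
R(T) = -5 + T**2/(5 + T) (R(T) = -5 + (T*T)/(T + 5) = -5 + T**2/(5 + T))
f(h, N) = 21 (f(h, N) = -1/2*(-42) = 21)
f(R(-6), -246) - 229951 = 21 - 229951 = -229930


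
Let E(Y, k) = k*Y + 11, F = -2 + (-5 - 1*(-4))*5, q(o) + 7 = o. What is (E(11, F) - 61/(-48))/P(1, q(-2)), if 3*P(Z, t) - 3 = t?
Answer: 3107/96 ≈ 32.365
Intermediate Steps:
q(o) = -7 + o
P(Z, t) = 1 + t/3
F = -7 (F = -2 + (-5 + 4)*5 = -2 - 1*5 = -2 - 5 = -7)
E(Y, k) = 11 + Y*k (E(Y, k) = Y*k + 11 = 11 + Y*k)
(E(11, F) - 61/(-48))/P(1, q(-2)) = ((11 + 11*(-7)) - 61/(-48))/(1 + (-7 - 2)/3) = ((11 - 77) - 61*(-1/48))/(1 + (⅓)*(-9)) = (-66 + 61/48)/(1 - 3) = -3107/48/(-2) = -½*(-3107/48) = 3107/96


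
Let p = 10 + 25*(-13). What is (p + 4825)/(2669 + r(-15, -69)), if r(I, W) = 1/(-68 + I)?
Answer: 187165/110763 ≈ 1.6898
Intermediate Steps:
p = -315 (p = 10 - 325 = -315)
(p + 4825)/(2669 + r(-15, -69)) = (-315 + 4825)/(2669 + 1/(-68 - 15)) = 4510/(2669 + 1/(-83)) = 4510/(2669 - 1/83) = 4510/(221526/83) = 4510*(83/221526) = 187165/110763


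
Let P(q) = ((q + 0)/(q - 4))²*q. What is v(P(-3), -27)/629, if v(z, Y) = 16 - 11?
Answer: 5/629 ≈ 0.0079491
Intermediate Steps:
P(q) = q³/(-4 + q)² (P(q) = (q/(-4 + q))²*q = (q²/(-4 + q)²)*q = q³/(-4 + q)²)
v(z, Y) = 5
v(P(-3), -27)/629 = 5/629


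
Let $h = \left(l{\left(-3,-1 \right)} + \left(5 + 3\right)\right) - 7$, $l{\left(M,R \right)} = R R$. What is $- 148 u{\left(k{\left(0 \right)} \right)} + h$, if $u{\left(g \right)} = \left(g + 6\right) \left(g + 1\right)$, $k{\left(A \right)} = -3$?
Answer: $890$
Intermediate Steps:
$l{\left(M,R \right)} = R^{2}$
$u{\left(g \right)} = \left(1 + g\right) \left(6 + g\right)$ ($u{\left(g \right)} = \left(6 + g\right) \left(1 + g\right) = \left(1 + g\right) \left(6 + g\right)$)
$h = 2$ ($h = \left(\left(-1\right)^{2} + \left(5 + 3\right)\right) - 7 = \left(1 + 8\right) - 7 = 9 - 7 = 2$)
$- 148 u{\left(k{\left(0 \right)} \right)} + h = - 148 \left(6 + \left(-3\right)^{2} + 7 \left(-3\right)\right) + 2 = - 148 \left(6 + 9 - 21\right) + 2 = \left(-148\right) \left(-6\right) + 2 = 888 + 2 = 890$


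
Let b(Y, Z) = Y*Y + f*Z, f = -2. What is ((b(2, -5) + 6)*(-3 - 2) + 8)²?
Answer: 8464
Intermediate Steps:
b(Y, Z) = Y² - 2*Z (b(Y, Z) = Y*Y - 2*Z = Y² - 2*Z)
((b(2, -5) + 6)*(-3 - 2) + 8)² = (((2² - 2*(-5)) + 6)*(-3 - 2) + 8)² = (((4 + 10) + 6)*(-5) + 8)² = ((14 + 6)*(-5) + 8)² = (20*(-5) + 8)² = (-100 + 8)² = (-92)² = 8464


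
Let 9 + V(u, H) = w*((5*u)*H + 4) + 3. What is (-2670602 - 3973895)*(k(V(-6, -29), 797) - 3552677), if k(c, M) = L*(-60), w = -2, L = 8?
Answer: 23608941027029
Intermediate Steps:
V(u, H) = -14 - 10*H*u (V(u, H) = -9 + (-2*((5*u)*H + 4) + 3) = -9 + (-2*(5*H*u + 4) + 3) = -9 + (-2*(4 + 5*H*u) + 3) = -9 + ((-8 - 10*H*u) + 3) = -9 + (-5 - 10*H*u) = -14 - 10*H*u)
k(c, M) = -480 (k(c, M) = 8*(-60) = -480)
(-2670602 - 3973895)*(k(V(-6, -29), 797) - 3552677) = (-2670602 - 3973895)*(-480 - 3552677) = -6644497*(-3553157) = 23608941027029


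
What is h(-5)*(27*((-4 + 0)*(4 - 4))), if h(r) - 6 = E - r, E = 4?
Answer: 0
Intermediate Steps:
h(r) = 10 - r (h(r) = 6 + (4 - r) = 10 - r)
h(-5)*(27*((-4 + 0)*(4 - 4))) = (10 - 1*(-5))*(27*((-4 + 0)*(4 - 4))) = (10 + 5)*(27*(-4*0)) = 15*(27*0) = 15*0 = 0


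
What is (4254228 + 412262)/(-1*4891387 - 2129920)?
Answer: -4666490/7021307 ≈ -0.66462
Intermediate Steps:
(4254228 + 412262)/(-1*4891387 - 2129920) = 4666490/(-4891387 - 2129920) = 4666490/(-7021307) = 4666490*(-1/7021307) = -4666490/7021307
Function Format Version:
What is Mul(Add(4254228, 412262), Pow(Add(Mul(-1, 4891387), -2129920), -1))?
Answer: Rational(-4666490, 7021307) ≈ -0.66462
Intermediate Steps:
Mul(Add(4254228, 412262), Pow(Add(Mul(-1, 4891387), -2129920), -1)) = Mul(4666490, Pow(Add(-4891387, -2129920), -1)) = Mul(4666490, Pow(-7021307, -1)) = Mul(4666490, Rational(-1, 7021307)) = Rational(-4666490, 7021307)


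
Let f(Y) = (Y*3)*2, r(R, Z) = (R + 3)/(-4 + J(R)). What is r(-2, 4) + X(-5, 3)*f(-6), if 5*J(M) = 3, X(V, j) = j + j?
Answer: -3677/17 ≈ -216.29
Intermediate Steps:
X(V, j) = 2*j
J(M) = ⅗ (J(M) = (⅕)*3 = ⅗)
r(R, Z) = -15/17 - 5*R/17 (r(R, Z) = (R + 3)/(-4 + ⅗) = (3 + R)/(-17/5) = (3 + R)*(-5/17) = -15/17 - 5*R/17)
f(Y) = 6*Y (f(Y) = (3*Y)*2 = 6*Y)
r(-2, 4) + X(-5, 3)*f(-6) = (-15/17 - 5/17*(-2)) + (2*3)*(6*(-6)) = (-15/17 + 10/17) + 6*(-36) = -5/17 - 216 = -3677/17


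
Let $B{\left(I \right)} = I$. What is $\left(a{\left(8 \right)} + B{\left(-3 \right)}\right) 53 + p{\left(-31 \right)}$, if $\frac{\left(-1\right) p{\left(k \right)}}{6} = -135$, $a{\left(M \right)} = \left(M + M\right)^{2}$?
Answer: $14219$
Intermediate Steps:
$a{\left(M \right)} = 4 M^{2}$ ($a{\left(M \right)} = \left(2 M\right)^{2} = 4 M^{2}$)
$p{\left(k \right)} = 810$ ($p{\left(k \right)} = \left(-6\right) \left(-135\right) = 810$)
$\left(a{\left(8 \right)} + B{\left(-3 \right)}\right) 53 + p{\left(-31 \right)} = \left(4 \cdot 8^{2} - 3\right) 53 + 810 = \left(4 \cdot 64 - 3\right) 53 + 810 = \left(256 - 3\right) 53 + 810 = 253 \cdot 53 + 810 = 13409 + 810 = 14219$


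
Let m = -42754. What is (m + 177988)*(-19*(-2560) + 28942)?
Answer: 10491724188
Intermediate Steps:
(m + 177988)*(-19*(-2560) + 28942) = (-42754 + 177988)*(-19*(-2560) + 28942) = 135234*(48640 + 28942) = 135234*77582 = 10491724188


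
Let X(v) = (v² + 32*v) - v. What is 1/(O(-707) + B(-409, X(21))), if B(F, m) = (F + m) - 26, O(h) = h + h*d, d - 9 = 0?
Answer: -1/6413 ≈ -0.00015593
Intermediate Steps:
d = 9 (d = 9 + 0 = 9)
X(v) = v² + 31*v
O(h) = 10*h (O(h) = h + h*9 = h + 9*h = 10*h)
B(F, m) = -26 + F + m
1/(O(-707) + B(-409, X(21))) = 1/(10*(-707) + (-26 - 409 + 21*(31 + 21))) = 1/(-7070 + (-26 - 409 + 21*52)) = 1/(-7070 + (-26 - 409 + 1092)) = 1/(-7070 + 657) = 1/(-6413) = -1/6413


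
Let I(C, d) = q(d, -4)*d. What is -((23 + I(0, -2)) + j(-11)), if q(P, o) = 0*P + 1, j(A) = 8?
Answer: -29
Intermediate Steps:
q(P, o) = 1 (q(P, o) = 0 + 1 = 1)
I(C, d) = d (I(C, d) = 1*d = d)
-((23 + I(0, -2)) + j(-11)) = -((23 - 2) + 8) = -(21 + 8) = -1*29 = -29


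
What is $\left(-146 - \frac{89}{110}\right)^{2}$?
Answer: $\frac{260790201}{12100} \approx 21553.0$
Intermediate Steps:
$\left(-146 - \frac{89}{110}\right)^{2} = \left(- \frac{16149}{110}\right)^{2} = \frac{260790201}{12100}$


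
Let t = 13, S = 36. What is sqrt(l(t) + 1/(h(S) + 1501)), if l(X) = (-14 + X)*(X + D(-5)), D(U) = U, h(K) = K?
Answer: I*sqrt(18897415)/1537 ≈ 2.8283*I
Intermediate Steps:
l(X) = (-14 + X)*(-5 + X) (l(X) = (-14 + X)*(X - 5) = (-14 + X)*(-5 + X))
sqrt(l(t) + 1/(h(S) + 1501)) = sqrt((70 + 13**2 - 19*13) + 1/(36 + 1501)) = sqrt((70 + 169 - 247) + 1/1537) = sqrt(-8 + 1/1537) = sqrt(-12295/1537) = I*sqrt(18897415)/1537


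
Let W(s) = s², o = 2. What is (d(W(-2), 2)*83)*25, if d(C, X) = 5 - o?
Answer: 6225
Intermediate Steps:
d(C, X) = 3 (d(C, X) = 5 - 1*2 = 5 - 2 = 3)
(d(W(-2), 2)*83)*25 = (3*83)*25 = 249*25 = 6225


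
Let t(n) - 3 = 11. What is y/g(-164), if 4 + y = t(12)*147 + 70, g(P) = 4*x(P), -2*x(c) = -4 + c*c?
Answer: -59/1494 ≈ -0.039491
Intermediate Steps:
x(c) = 2 - c²/2 (x(c) = -(-4 + c*c)/2 = -(-4 + c²)/2 = 2 - c²/2)
t(n) = 14 (t(n) = 3 + 11 = 14)
g(P) = 8 - 2*P² (g(P) = 4*(2 - P²/2) = 8 - 2*P²)
y = 2124 (y = -4 + (14*147 + 70) = -4 + (2058 + 70) = -4 + 2128 = 2124)
y/g(-164) = 2124/(8 - 2*(-164)²) = 2124/(8 - 2*26896) = 2124/(8 - 53792) = 2124/(-53784) = 2124*(-1/53784) = -59/1494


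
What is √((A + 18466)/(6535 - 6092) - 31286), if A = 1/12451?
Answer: I*√950576209048412383/5515793 ≈ 176.76*I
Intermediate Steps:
A = 1/12451 ≈ 8.0315e-5
√((A + 18466)/(6535 - 6092) - 31286) = √((1/12451 + 18466)/(6535 - 6092) - 31286) = √((229920167/12451)/443 - 31286) = √((229920167/12451)*(1/443) - 31286) = √(229920167/5515793 - 31286) = √(-172337179631/5515793) = I*√950576209048412383/5515793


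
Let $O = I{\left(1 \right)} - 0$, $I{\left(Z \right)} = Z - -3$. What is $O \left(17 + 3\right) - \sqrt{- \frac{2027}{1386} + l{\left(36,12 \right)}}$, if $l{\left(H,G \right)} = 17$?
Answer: $80 - \frac{\sqrt{3316390}}{462} \approx 76.058$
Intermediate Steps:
$I{\left(Z \right)} = 3 + Z$ ($I{\left(Z \right)} = Z + 3 = 3 + Z$)
$O = 4$ ($O = \left(3 + 1\right) - 0 = 4 + 0 = 4$)
$O \left(17 + 3\right) - \sqrt{- \frac{2027}{1386} + l{\left(36,12 \right)}} = 4 \left(17 + 3\right) - \sqrt{- \frac{2027}{1386} + 17} = 4 \cdot 20 - \sqrt{\left(-2027\right) \frac{1}{1386} + 17} = 80 - \sqrt{- \frac{2027}{1386} + 17} = 80 - \sqrt{\frac{21535}{1386}} = 80 - \frac{\sqrt{3316390}}{462}$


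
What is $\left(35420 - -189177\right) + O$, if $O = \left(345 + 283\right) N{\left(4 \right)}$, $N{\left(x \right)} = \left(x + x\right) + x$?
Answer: $232133$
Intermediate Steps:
$N{\left(x \right)} = 3 x$ ($N{\left(x \right)} = 2 x + x = 3 x$)
$O = 7536$ ($O = \left(345 + 283\right) 3 \cdot 4 = 628 \cdot 12 = 7536$)
$\left(35420 - -189177\right) + O = \left(35420 - -189177\right) + 7536 = \left(35420 + 189177\right) + 7536 = 224597 + 7536 = 232133$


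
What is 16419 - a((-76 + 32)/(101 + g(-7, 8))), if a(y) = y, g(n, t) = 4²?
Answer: 1921067/117 ≈ 16419.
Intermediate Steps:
g(n, t) = 16
16419 - a((-76 + 32)/(101 + g(-7, 8))) = 16419 - (-76 + 32)/(101 + 16) = 16419 - (-44)/117 = 16419 - 1*(-44/117) = 16419 + 44/117 = 1921067/117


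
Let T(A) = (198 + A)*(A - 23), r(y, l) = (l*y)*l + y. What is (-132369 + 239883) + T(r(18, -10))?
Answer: 3726234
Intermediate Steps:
r(y, l) = y + y*l² (r(y, l) = y*l² + y = y + y*l²)
T(A) = (-23 + A)*(198 + A) (T(A) = (198 + A)*(-23 + A) = (-23 + A)*(198 + A))
(-132369 + 239883) + T(r(18, -10)) = (-132369 + 239883) + (-4554 + (18*(1 + (-10)²))² + 175*(18*(1 + (-10)²))) = 107514 + (-4554 + (18*(1 + 100))² + 175*(18*(1 + 100))) = 107514 + (-4554 + (18*101)² + 175*(18*101)) = 107514 + (-4554 + 1818² + 175*1818) = 107514 + (-4554 + 3305124 + 318150) = 107514 + 3618720 = 3726234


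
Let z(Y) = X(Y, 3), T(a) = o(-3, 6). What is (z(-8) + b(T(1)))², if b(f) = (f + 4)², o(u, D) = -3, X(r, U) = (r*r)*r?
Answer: 261121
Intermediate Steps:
X(r, U) = r³ (X(r, U) = r²*r = r³)
T(a) = -3
b(f) = (4 + f)²
z(Y) = Y³
(z(-8) + b(T(1)))² = ((-8)³ + (4 - 3)²)² = (-512 + 1²)² = (-512 + 1)² = (-511)² = 261121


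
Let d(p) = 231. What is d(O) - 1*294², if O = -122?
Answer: -86205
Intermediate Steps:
d(O) - 1*294² = 231 - 1*294² = 231 - 1*86436 = 231 - 86436 = -86205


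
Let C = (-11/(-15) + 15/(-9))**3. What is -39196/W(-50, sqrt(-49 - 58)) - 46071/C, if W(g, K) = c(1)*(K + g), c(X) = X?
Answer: 410739143575/7153608 + 39196*I*sqrt(107)/2607 ≈ 57417.0 + 155.52*I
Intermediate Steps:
C = -2744/3375 (C = (-11*(-1/15) + 15*(-1/9))**3 = (11/15 - 5/3)**3 = (-14/15)**3 = -2744/3375 ≈ -0.81304)
W(g, K) = K + g (W(g, K) = 1*(K + g) = K + g)
-39196/W(-50, sqrt(-49 - 58)) - 46071/C = -39196/(sqrt(-49 - 58) - 50) - 46071/(-2744/3375) = -39196/(sqrt(-107) - 50) - 46071*(-3375/2744) = -39196/(I*sqrt(107) - 50) + 155489625/2744 = -39196/(-50 + I*sqrt(107)) + 155489625/2744 = 155489625/2744 - 39196/(-50 + I*sqrt(107))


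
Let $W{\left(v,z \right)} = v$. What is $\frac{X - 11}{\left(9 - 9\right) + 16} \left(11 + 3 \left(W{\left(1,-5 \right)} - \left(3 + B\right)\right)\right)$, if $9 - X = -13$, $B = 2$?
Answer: $- \frac{11}{16} \approx -0.6875$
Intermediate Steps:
$X = 22$ ($X = 9 - -13 = 9 + 13 = 22$)
$\frac{X - 11}{\left(9 - 9\right) + 16} \left(11 + 3 \left(W{\left(1,-5 \right)} - \left(3 + B\right)\right)\right) = \frac{22 - 11}{\left(9 - 9\right) + 16} \left(11 + 3 \left(1 - 5\right)\right) = \frac{11}{\left(9 - 9\right) + 16} \left(11 + 3 \left(1 - 5\right)\right) = \frac{11}{0 + 16} \left(11 + 3 \left(1 - 5\right)\right) = \frac{11}{16} \left(11 + 3 \left(-4\right)\right) = 11 \cdot \frac{1}{16} \left(11 - 12\right) = \frac{11}{16} \left(-1\right) = - \frac{11}{16}$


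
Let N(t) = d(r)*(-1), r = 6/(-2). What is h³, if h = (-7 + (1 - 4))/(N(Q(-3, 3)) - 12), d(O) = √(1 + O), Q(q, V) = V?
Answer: 1000/(12 + I*√2)³ ≈ 0.53211 - 0.1954*I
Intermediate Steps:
r = -3 (r = 6*(-½) = -3)
N(t) = -I*√2 (N(t) = √(1 - 3)*(-1) = √(-2)*(-1) = (I*√2)*(-1) = -I*√2)
h = -10/(-12 - I*√2) (h = (-7 + (1 - 4))/(-I*√2 - 12) = (-7 - 3)/(-12 - I*√2) = -10/(-12 - I*√2) ≈ 0.82192 - 0.096864*I)
h³ = (60/73 - 5*I*√2/73)³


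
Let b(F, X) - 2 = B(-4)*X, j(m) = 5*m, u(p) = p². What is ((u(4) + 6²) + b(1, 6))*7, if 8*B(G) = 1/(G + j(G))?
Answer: 12089/32 ≈ 377.78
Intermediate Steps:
B(G) = 1/(48*G) (B(G) = 1/(8*(G + 5*G)) = 1/(8*((6*G))) = (1/(6*G))/8 = 1/(48*G))
b(F, X) = 2 - X/192 (b(F, X) = 2 + ((1/48)/(-4))*X = 2 + ((1/48)*(-¼))*X = 2 - X/192)
((u(4) + 6²) + b(1, 6))*7 = ((4² + 6²) + (2 - 1/192*6))*7 = ((16 + 36) + (2 - 1/32))*7 = (52 + 63/32)*7 = (1727/32)*7 = 12089/32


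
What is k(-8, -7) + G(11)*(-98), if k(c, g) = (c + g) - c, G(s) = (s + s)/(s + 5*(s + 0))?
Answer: -119/3 ≈ -39.667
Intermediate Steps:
G(s) = 1/3 (G(s) = (2*s)/(s + 5*s) = (2*s)/((6*s)) = (2*s)*(1/(6*s)) = 1/3)
k(c, g) = g
k(-8, -7) + G(11)*(-98) = -7 + (1/3)*(-98) = -7 - 98/3 = -119/3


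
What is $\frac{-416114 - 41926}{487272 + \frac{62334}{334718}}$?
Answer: $- \frac{5110474424}{5436625721} \approx -0.94001$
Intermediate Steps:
$\frac{-416114 - 41926}{487272 + \frac{62334}{334718}} = - \frac{458040}{487272 + 62334 \cdot \frac{1}{334718}} = - \frac{458040}{487272 + \frac{31167}{167359}} = - \frac{458040}{\frac{81549385815}{167359}} = \left(-458040\right) \frac{167359}{81549385815} = - \frac{5110474424}{5436625721}$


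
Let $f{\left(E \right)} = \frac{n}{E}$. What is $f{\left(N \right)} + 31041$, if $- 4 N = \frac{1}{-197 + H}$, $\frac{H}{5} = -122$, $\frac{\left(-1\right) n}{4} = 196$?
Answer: $-2499711$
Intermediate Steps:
$n = -784$ ($n = \left(-4\right) 196 = -784$)
$H = -610$ ($H = 5 \left(-122\right) = -610$)
$N = \frac{1}{3228}$ ($N = - \frac{1}{4 \left(-197 - 610\right)} = - \frac{1}{4 \left(-807\right)} = \left(- \frac{1}{4}\right) \left(- \frac{1}{807}\right) = \frac{1}{3228} \approx 0.00030979$)
$f{\left(E \right)} = - \frac{784}{E}$
$f{\left(N \right)} + 31041 = - 784 \frac{1}{\frac{1}{3228}} + 31041 = \left(-784\right) 3228 + 31041 = -2530752 + 31041 = -2499711$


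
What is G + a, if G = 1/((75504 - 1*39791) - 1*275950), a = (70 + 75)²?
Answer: 5050982924/240237 ≈ 21025.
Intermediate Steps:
a = 21025 (a = 145² = 21025)
G = -1/240237 (G = 1/((75504 - 39791) - 275950) = 1/(35713 - 275950) = 1/(-240237) = -1/240237 ≈ -4.1626e-6)
G + a = -1/240237 + 21025 = 5050982924/240237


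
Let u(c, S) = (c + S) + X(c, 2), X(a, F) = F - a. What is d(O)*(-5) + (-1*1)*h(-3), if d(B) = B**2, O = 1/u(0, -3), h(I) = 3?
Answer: -8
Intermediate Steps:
u(c, S) = 2 + S (u(c, S) = (c + S) + (2 - c) = (S + c) + (2 - c) = 2 + S)
O = -1 (O = 1/(2 - 3) = 1/(-1) = -1)
d(O)*(-5) + (-1*1)*h(-3) = (-1)**2*(-5) - 1*1*3 = 1*(-5) - 1*3 = -5 - 3 = -8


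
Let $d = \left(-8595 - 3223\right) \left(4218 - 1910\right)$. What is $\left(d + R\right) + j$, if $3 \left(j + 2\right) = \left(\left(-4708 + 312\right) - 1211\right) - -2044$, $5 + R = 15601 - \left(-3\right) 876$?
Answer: $- \frac{81776729}{3} \approx -2.7259 \cdot 10^{7}$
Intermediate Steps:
$R = 18224$ ($R = -5 + \left(15601 - \left(-3\right) 876\right) = -5 + \left(15601 - -2628\right) = -5 + \left(15601 + 2628\right) = -5 + 18229 = 18224$)
$d = -27275944$ ($d = \left(-11818\right) 2308 = -27275944$)
$j = - \frac{3569}{3}$ ($j = -2 + \frac{\left(\left(-4708 + 312\right) - 1211\right) - -2044}{3} = -2 + \frac{\left(-4396 - 1211\right) + 2044}{3} = -2 + \frac{-5607 + 2044}{3} = -2 + \frac{1}{3} \left(-3563\right) = -2 - \frac{3563}{3} = - \frac{3569}{3} \approx -1189.7$)
$\left(d + R\right) + j = \left(-27275944 + 18224\right) - \frac{3569}{3} = -27257720 - \frac{3569}{3} = - \frac{81776729}{3}$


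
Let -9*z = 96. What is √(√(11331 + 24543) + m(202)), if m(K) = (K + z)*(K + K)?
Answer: √(695688 + 27*√3986)/3 ≈ 278.37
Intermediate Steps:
z = -32/3 (z = -⅑*96 = -32/3 ≈ -10.667)
m(K) = 2*K*(-32/3 + K) (m(K) = (K - 32/3)*(K + K) = (-32/3 + K)*(2*K) = 2*K*(-32/3 + K))
√(√(11331 + 24543) + m(202)) = √(√(11331 + 24543) + (⅔)*202*(-32 + 3*202)) = √(√35874 + (⅔)*202*(-32 + 606)) = √(3*√3986 + (⅔)*202*574) = √(3*√3986 + 231896/3) = √(231896/3 + 3*√3986)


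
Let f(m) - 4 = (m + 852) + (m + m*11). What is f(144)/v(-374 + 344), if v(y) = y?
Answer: -1364/15 ≈ -90.933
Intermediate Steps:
f(m) = 856 + 13*m (f(m) = 4 + ((m + 852) + (m + m*11)) = 4 + ((852 + m) + (m + 11*m)) = 4 + ((852 + m) + 12*m) = 4 + (852 + 13*m) = 856 + 13*m)
f(144)/v(-374 + 344) = (856 + 13*144)/(-374 + 344) = (856 + 1872)/(-30) = 2728*(-1/30) = -1364/15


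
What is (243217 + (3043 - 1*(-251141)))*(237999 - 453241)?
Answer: -107061586042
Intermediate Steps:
(243217 + (3043 - 1*(-251141)))*(237999 - 453241) = (243217 + (3043 + 251141))*(-215242) = (243217 + 254184)*(-215242) = 497401*(-215242) = -107061586042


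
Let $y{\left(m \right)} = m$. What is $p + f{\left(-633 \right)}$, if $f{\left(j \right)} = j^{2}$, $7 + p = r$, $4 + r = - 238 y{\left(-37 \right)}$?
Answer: $409484$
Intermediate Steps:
$r = 8802$ ($r = -4 - -8806 = -4 + 8806 = 8802$)
$p = 8795$ ($p = -7 + 8802 = 8795$)
$p + f{\left(-633 \right)} = 8795 + \left(-633\right)^{2} = 8795 + 400689 = 409484$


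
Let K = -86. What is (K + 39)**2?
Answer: 2209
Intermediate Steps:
(K + 39)**2 = (-86 + 39)**2 = (-47)**2 = 2209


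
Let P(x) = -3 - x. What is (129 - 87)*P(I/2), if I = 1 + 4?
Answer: -231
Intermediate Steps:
I = 5
(129 - 87)*P(I/2) = (129 - 87)*(-3 - 5/2) = 42*(-3 - 5/2) = 42*(-11/2) = -231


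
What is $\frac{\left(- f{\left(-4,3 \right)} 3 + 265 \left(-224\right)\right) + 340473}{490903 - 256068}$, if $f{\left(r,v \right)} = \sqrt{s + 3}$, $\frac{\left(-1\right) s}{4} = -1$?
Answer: $\frac{281113}{234835} - \frac{3 \sqrt{7}}{234835} \approx 1.197$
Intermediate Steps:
$s = 4$ ($s = \left(-4\right) \left(-1\right) = 4$)
$f{\left(r,v \right)} = \sqrt{7}$ ($f{\left(r,v \right)} = \sqrt{4 + 3} = \sqrt{7}$)
$\frac{\left(- f{\left(-4,3 \right)} 3 + 265 \left(-224\right)\right) + 340473}{490903 - 256068} = \frac{\left(- \sqrt{7} \cdot 3 + 265 \left(-224\right)\right) + 340473}{490903 - 256068} = \frac{\left(- 3 \sqrt{7} - 59360\right) + 340473}{234835} = \left(\left(-59360 - 3 \sqrt{7}\right) + 340473\right) \frac{1}{234835} = \left(281113 - 3 \sqrt{7}\right) \frac{1}{234835} = \frac{281113}{234835} - \frac{3 \sqrt{7}}{234835}$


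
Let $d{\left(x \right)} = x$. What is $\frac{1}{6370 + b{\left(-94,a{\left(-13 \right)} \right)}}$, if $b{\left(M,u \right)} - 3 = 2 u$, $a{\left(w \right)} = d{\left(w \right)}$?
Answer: $\frac{1}{6347} \approx 0.00015755$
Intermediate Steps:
$a{\left(w \right)} = w$
$b{\left(M,u \right)} = 3 + 2 u$
$\frac{1}{6370 + b{\left(-94,a{\left(-13 \right)} \right)}} = \frac{1}{6370 + \left(3 + 2 \left(-13\right)\right)} = \frac{1}{6370 + \left(3 - 26\right)} = \frac{1}{6370 - 23} = \frac{1}{6347}$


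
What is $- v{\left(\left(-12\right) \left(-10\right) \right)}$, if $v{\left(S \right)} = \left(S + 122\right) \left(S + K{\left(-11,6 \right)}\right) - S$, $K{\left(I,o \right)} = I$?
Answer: $-26258$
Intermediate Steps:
$v{\left(S \right)} = - S + \left(-11 + S\right) \left(122 + S\right)$ ($v{\left(S \right)} = \left(S + 122\right) \left(S - 11\right) - S = \left(122 + S\right) \left(-11 + S\right) - S = \left(-11 + S\right) \left(122 + S\right) - S = - S + \left(-11 + S\right) \left(122 + S\right)$)
$- v{\left(\left(-12\right) \left(-10\right) \right)} = - (-1342 + \left(\left(-12\right) \left(-10\right)\right)^{2} + 110 \left(\left(-12\right) \left(-10\right)\right)) = - (-1342 + 120^{2} + 110 \cdot 120) = - (-1342 + 14400 + 13200) = \left(-1\right) 26258 = -26258$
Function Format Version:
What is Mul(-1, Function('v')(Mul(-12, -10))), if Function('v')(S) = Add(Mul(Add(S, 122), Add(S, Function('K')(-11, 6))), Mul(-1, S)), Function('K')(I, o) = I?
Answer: -26258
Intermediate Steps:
Function('v')(S) = Add(Mul(-1, S), Mul(Add(-11, S), Add(122, S))) (Function('v')(S) = Add(Mul(Add(S, 122), Add(S, -11)), Mul(-1, S)) = Add(Mul(Add(122, S), Add(-11, S)), Mul(-1, S)) = Add(Mul(Add(-11, S), Add(122, S)), Mul(-1, S)) = Add(Mul(-1, S), Mul(Add(-11, S), Add(122, S))))
Mul(-1, Function('v')(Mul(-12, -10))) = Mul(-1, Add(-1342, Pow(Mul(-12, -10), 2), Mul(110, Mul(-12, -10)))) = Mul(-1, Add(-1342, Pow(120, 2), Mul(110, 120))) = Mul(-1, Add(-1342, 14400, 13200)) = Mul(-1, 26258) = -26258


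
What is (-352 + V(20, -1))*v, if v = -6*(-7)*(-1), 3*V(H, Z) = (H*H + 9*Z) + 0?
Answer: 9310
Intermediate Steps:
V(H, Z) = 3*Z + H²/3 (V(H, Z) = ((H*H + 9*Z) + 0)/3 = ((H² + 9*Z) + 0)/3 = (H² + 9*Z)/3 = 3*Z + H²/3)
v = -42 (v = 42*(-1) = -42)
(-352 + V(20, -1))*v = (-352 + (3*(-1) + (⅓)*20²))*(-42) = (-352 + (-3 + (⅓)*400))*(-42) = (-352 + (-3 + 400/3))*(-42) = (-352 + 391/3)*(-42) = -665/3*(-42) = 9310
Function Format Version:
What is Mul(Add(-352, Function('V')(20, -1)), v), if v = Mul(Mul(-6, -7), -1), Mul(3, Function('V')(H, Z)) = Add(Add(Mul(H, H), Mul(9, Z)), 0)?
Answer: 9310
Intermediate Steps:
Function('V')(H, Z) = Add(Mul(3, Z), Mul(Rational(1, 3), Pow(H, 2))) (Function('V')(H, Z) = Mul(Rational(1, 3), Add(Add(Mul(H, H), Mul(9, Z)), 0)) = Mul(Rational(1, 3), Add(Add(Pow(H, 2), Mul(9, Z)), 0)) = Mul(Rational(1, 3), Add(Pow(H, 2), Mul(9, Z))) = Add(Mul(3, Z), Mul(Rational(1, 3), Pow(H, 2))))
v = -42 (v = Mul(42, -1) = -42)
Mul(Add(-352, Function('V')(20, -1)), v) = Mul(Add(-352, Add(Mul(3, -1), Mul(Rational(1, 3), Pow(20, 2)))), -42) = Mul(Add(-352, Add(-3, Mul(Rational(1, 3), 400))), -42) = Mul(Add(-352, Add(-3, Rational(400, 3))), -42) = Mul(Add(-352, Rational(391, 3)), -42) = Mul(Rational(-665, 3), -42) = 9310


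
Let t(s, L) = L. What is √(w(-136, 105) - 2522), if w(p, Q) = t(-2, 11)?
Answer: 9*I*√31 ≈ 50.11*I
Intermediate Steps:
w(p, Q) = 11
√(w(-136, 105) - 2522) = √(11 - 2522) = √(-2511) = 9*I*√31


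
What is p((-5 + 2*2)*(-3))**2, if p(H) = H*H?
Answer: 81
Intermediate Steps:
p(H) = H**2
p((-5 + 2*2)*(-3))**2 = (((-5 + 2*2)*(-3))**2)**2 = (((-5 + 4)*(-3))**2)**2 = ((-1*(-3))**2)**2 = (3**2)**2 = 9**2 = 81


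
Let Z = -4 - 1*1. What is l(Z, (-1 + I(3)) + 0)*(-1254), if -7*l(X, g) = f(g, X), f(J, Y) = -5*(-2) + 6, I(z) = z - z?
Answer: 20064/7 ≈ 2866.3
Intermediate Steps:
I(z) = 0
Z = -5 (Z = -4 - 1 = -5)
f(J, Y) = 16 (f(J, Y) = 10 + 6 = 16)
l(X, g) = -16/7 (l(X, g) = -1/7*16 = -16/7)
l(Z, (-1 + I(3)) + 0)*(-1254) = -16/7*(-1254) = 20064/7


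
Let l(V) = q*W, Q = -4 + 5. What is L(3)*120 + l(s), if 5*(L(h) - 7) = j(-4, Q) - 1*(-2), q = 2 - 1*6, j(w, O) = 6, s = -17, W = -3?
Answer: 1044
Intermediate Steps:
Q = 1
q = -4 (q = 2 - 6 = -4)
L(h) = 43/5 (L(h) = 7 + (6 - 1*(-2))/5 = 7 + (6 + 2)/5 = 7 + (⅕)*8 = 7 + 8/5 = 43/5)
l(V) = 12 (l(V) = -4*(-3) = 12)
L(3)*120 + l(s) = (43/5)*120 + 12 = 1032 + 12 = 1044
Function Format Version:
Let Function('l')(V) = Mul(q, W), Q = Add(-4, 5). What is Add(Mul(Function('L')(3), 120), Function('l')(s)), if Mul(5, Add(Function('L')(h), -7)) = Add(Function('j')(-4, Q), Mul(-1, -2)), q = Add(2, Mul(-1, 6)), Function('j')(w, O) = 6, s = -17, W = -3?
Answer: 1044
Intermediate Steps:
Q = 1
q = -4 (q = Add(2, -6) = -4)
Function('L')(h) = Rational(43, 5) (Function('L')(h) = Add(7, Mul(Rational(1, 5), Add(6, Mul(-1, -2)))) = Add(7, Mul(Rational(1, 5), Add(6, 2))) = Add(7, Mul(Rational(1, 5), 8)) = Add(7, Rational(8, 5)) = Rational(43, 5))
Function('l')(V) = 12 (Function('l')(V) = Mul(-4, -3) = 12)
Add(Mul(Function('L')(3), 120), Function('l')(s)) = Add(Mul(Rational(43, 5), 120), 12) = Add(1032, 12) = 1044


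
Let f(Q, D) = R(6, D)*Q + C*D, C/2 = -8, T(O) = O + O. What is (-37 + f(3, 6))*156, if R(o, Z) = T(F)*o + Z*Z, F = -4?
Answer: -26364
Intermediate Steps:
T(O) = 2*O
C = -16 (C = 2*(-8) = -16)
R(o, Z) = Z² - 8*o (R(o, Z) = (2*(-4))*o + Z*Z = -8*o + Z² = Z² - 8*o)
f(Q, D) = -16*D + Q*(-48 + D²) (f(Q, D) = (D² - 8*6)*Q - 16*D = (D² - 48)*Q - 16*D = (-48 + D²)*Q - 16*D = Q*(-48 + D²) - 16*D = -16*D + Q*(-48 + D²))
(-37 + f(3, 6))*156 = (-37 + (-16*6 + 3*(-48 + 6²)))*156 = (-37 + (-96 + 3*(-48 + 36)))*156 = (-37 + (-96 + 3*(-12)))*156 = (-37 + (-96 - 36))*156 = (-37 - 132)*156 = -169*156 = -26364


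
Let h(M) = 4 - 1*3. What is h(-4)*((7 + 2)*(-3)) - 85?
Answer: -112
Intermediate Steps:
h(M) = 1 (h(M) = 4 - 3 = 1)
h(-4)*((7 + 2)*(-3)) - 85 = 1*((7 + 2)*(-3)) - 85 = 1*(9*(-3)) - 85 = 1*(-27) - 85 = -27 - 85 = -112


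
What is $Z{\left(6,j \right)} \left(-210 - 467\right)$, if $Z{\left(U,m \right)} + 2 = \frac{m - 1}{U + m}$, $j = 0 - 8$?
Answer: $- \frac{3385}{2} \approx -1692.5$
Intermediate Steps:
$j = -8$ ($j = 0 - 8 = -8$)
$Z{\left(U,m \right)} = -2 + \frac{-1 + m}{U + m}$ ($Z{\left(U,m \right)} = -2 + \frac{m - 1}{U + m} = -2 + \frac{-1 + m}{U + m}$)
$Z{\left(6,j \right)} \left(-210 - 467\right) = \frac{-1 - -8 - 12}{6 - 8} \left(-210 - 467\right) = \frac{-1 + 8 - 12}{-2} \left(-677\right) = \left(- \frac{1}{2}\right) \left(-5\right) \left(-677\right) = \frac{5}{2} \left(-677\right) = - \frac{3385}{2}$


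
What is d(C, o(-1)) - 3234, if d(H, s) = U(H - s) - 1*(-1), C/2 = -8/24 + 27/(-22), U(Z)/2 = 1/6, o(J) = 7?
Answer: -9698/3 ≈ -3232.7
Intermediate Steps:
U(Z) = 1/3 (U(Z) = 2/6 = 2*(1/6) = 1/3)
C = -103/33 (C = 2*(-8/24 + 27/(-22)) = 2*(-8*1/24 + 27*(-1/22)) = 2*(-1/3 - 27/22) = 2*(-103/66) = -103/33 ≈ -3.1212)
d(H, s) = 4/3 (d(H, s) = 1/3 - 1*(-1) = 1/3 + 1 = 4/3)
d(C, o(-1)) - 3234 = 4/3 - 3234 = -9698/3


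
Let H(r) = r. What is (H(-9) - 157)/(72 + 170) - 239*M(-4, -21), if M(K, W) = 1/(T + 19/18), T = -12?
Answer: 504191/23837 ≈ 21.152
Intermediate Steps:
M(K, W) = -18/197 (M(K, W) = 1/(-12 + 19/18) = 1/(-197/18) = -18/197)
(H(-9) - 157)/(72 + 170) - 239*M(-4, -21) = (-9 - 157)/(72 + 170) - 239*(-18/197) = -166/242 + 4302/197 = -166*1/242 + 4302/197 = -83/121 + 4302/197 = 504191/23837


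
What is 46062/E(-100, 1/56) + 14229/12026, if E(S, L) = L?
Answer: 31020744501/12026 ≈ 2.5795e+6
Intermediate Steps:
46062/E(-100, 1/56) + 14229/12026 = 46062/(1/56) + 14229/12026 = 46062/(1/56) + 14229*(1/12026) = 46062*56 + 14229/12026 = 2579472 + 14229/12026 = 31020744501/12026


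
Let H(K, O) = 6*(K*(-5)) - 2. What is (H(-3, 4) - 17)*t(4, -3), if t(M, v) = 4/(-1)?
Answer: -284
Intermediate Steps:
t(M, v) = -4 (t(M, v) = 4*(-1) = -4)
H(K, O) = -2 - 30*K (H(K, O) = 6*(-5*K) - 2 = -30*K - 2 = -2 - 30*K)
(H(-3, 4) - 17)*t(4, -3) = ((-2 - 30*(-3)) - 17)*(-4) = ((-2 + 90) - 17)*(-4) = (88 - 17)*(-4) = 71*(-4) = -284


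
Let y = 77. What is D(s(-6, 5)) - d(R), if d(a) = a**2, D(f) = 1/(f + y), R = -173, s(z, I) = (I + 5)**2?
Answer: -5297432/177 ≈ -29929.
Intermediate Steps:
s(z, I) = (5 + I)**2
D(f) = 1/(77 + f) (D(f) = 1/(f + 77) = 1/(77 + f))
D(s(-6, 5)) - d(R) = 1/(77 + (5 + 5)**2) - 1*(-173)**2 = 1/(77 + 10**2) - 1*29929 = 1/(77 + 100) - 29929 = 1/177 - 29929 = -5297432/177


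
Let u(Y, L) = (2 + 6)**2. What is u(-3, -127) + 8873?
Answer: 8937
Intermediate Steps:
u(Y, L) = 64 (u(Y, L) = 8**2 = 64)
u(-3, -127) + 8873 = 64 + 8873 = 8937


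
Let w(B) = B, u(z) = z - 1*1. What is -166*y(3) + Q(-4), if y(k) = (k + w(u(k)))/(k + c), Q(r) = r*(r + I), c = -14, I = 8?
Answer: 654/11 ≈ 59.455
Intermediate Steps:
u(z) = -1 + z (u(z) = z - 1 = -1 + z)
Q(r) = r*(8 + r) (Q(r) = r*(r + 8) = r*(8 + r))
y(k) = (-1 + 2*k)/(-14 + k) (y(k) = (k + (-1 + k))/(k - 14) = (-1 + 2*k)/(-14 + k))
-166*y(3) + Q(-4) = -166*(-1 + 2*3)/(-14 + 3) - 4*(8 - 4) = -166*(-1 + 6)/(-11) - 4*4 = -(-166)*5/11 - 16 = -166*(-5/11) - 16 = 830/11 - 16 = 654/11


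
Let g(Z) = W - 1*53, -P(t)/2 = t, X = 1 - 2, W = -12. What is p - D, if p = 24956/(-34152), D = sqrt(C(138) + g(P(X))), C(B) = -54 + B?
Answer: -6239/8538 - sqrt(19) ≈ -5.0896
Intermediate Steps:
X = -1
P(t) = -2*t
g(Z) = -65 (g(Z) = -12 - 1*53 = -12 - 53 = -65)
D = sqrt(19) (D = sqrt((-54 + 138) - 65) = sqrt(84 - 65) = sqrt(19) ≈ 4.3589)
p = -6239/8538 (p = 24956*(-1/34152) = -6239/8538 ≈ -0.73073)
p - D = -6239/8538 - sqrt(19)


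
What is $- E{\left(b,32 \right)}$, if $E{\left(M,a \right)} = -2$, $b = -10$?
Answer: $2$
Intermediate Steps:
$- E{\left(b,32 \right)} = \left(-1\right) \left(-2\right) = 2$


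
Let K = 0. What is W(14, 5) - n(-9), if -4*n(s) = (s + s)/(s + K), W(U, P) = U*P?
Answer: 141/2 ≈ 70.500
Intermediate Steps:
W(U, P) = P*U
n(s) = -½ (n(s) = -(s + s)/(4*(s + 0)) = -2*s/(4*s) = -¼*2 = -½)
W(14, 5) - n(-9) = 5*14 - 1*(-½) = 70 + ½ = 141/2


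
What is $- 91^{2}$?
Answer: $-8281$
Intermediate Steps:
$- 91^{2} = \left(-1\right) 8281 = -8281$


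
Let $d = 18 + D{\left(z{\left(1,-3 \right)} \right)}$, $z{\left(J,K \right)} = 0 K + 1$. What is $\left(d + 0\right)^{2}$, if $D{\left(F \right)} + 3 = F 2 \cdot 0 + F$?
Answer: $256$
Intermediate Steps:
$z{\left(J,K \right)} = 1$ ($z{\left(J,K \right)} = 0 + 1 = 1$)
$D{\left(F \right)} = -3 + F$ ($D{\left(F \right)} = -3 + \left(F 2 \cdot 0 + F\right) = -3 + \left(2 F 0 + F\right) = -3 + \left(0 + F\right) = -3 + F$)
$d = 16$ ($d = 18 + \left(-3 + 1\right) = 18 - 2 = 16$)
$\left(d + 0\right)^{2} = \left(16 + 0\right)^{2} = 16^{2} = 256$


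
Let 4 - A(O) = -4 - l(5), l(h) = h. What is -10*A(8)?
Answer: -130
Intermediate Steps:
A(O) = 13 (A(O) = 4 - (-4 - 1*5) = 4 - (-4 - 5) = 4 - 1*(-9) = 4 + 9 = 13)
-10*A(8) = -10*13 = -130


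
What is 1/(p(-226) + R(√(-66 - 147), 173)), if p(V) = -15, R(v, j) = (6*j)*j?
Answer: 1/179559 ≈ 5.5692e-6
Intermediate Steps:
R(v, j) = 6*j²
1/(p(-226) + R(√(-66 - 147), 173)) = 1/(-15 + 6*173²) = 1/(-15 + 6*29929) = 1/(-15 + 179574) = 1/179559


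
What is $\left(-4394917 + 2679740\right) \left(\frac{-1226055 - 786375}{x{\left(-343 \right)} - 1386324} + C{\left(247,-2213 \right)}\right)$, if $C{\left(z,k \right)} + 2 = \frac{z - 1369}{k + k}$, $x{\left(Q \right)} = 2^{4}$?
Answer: $\frac{15831658294295}{31305098} \approx 5.0572 \cdot 10^{5}$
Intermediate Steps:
$x{\left(Q \right)} = 16$
$C{\left(z,k \right)} = -2 + \frac{-1369 + z}{2 k}$ ($C{\left(z,k \right)} = -2 + \frac{z - 1369}{k + k} = -2 + \frac{-1369 + z}{2 k}$)
$\left(-4394917 + 2679740\right) \left(\frac{-1226055 - 786375}{x{\left(-343 \right)} - 1386324} + C{\left(247,-2213 \right)}\right) = \left(-4394917 + 2679740\right) \left(\frac{-1226055 - 786375}{16 - 1386324} + \frac{-1369 + 247 - -8852}{2 \left(-2213\right)}\right) = - 1715177 \left(- \frac{2012430}{-1386308} + \frac{1}{2} \left(- \frac{1}{2213}\right) \left(-1369 + 247 + 8852\right)\right) = - 1715177 \left(\left(-2012430\right) \left(- \frac{1}{1386308}\right) + \frac{1}{2} \left(- \frac{1}{2213}\right) 7730\right) = - 1715177 \left(\frac{20535}{14146} - \frac{3865}{2213}\right) = \left(-1715177\right) \left(- \frac{9230335}{31305098}\right) = \frac{15831658294295}{31305098}$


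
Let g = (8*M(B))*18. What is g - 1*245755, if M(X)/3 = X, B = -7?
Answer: -248779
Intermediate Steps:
M(X) = 3*X
g = -3024 (g = (8*(3*(-7)))*18 = (8*(-21))*18 = -168*18 = -3024)
g - 1*245755 = -3024 - 1*245755 = -3024 - 245755 = -248779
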